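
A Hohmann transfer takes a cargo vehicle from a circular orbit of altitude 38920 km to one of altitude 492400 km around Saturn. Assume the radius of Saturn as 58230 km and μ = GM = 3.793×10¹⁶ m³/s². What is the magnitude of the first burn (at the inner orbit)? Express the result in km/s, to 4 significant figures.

Δv ≈ 6.004 km/s

r₁ = 58230 + 38920 = 97150 km = 9.7150×10⁷ m.
r₂ = 58230 + 492400 = 550630 km = 5.5063×10⁸ m.
Transfer ellipse a_t = (r₁ + r₂)/2 = 3.239×10⁸ m.
At r₁: circular v_c1 = √(μ/r₁) = 19760 m/s; transfer-perikrone v_p = √[μ(2/r₁ − 1/a_t)] = 25760 m/s.
Δv₁ = v_p − v_c1 = 6004 m/s.
= 6.004 km/s.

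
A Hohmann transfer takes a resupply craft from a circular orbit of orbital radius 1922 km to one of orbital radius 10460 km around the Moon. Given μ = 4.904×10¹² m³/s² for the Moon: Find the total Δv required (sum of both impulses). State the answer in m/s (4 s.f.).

r₁ = 1922 km = 1.922×10⁶ m.
r₂ = 10460 km = 1.046×10⁷ m.
Transfer ellipse a_t = (r₁ + r₂)/2 = 6.191×10⁶ m.
At r₁: circular v_c1 = √(μ/r₁) = 1597 m/s; transfer-perilune v_p = √[μ(2/r₁ − 1/a_t)] = 2076 m/s.
Δv₁ = v_p − v_c1 = 478.9 m/s.
At r₂: circular v_c2 = √(μ/r₂) = 684.7 m/s; transfer-apolune v_a = √[μ(2/r₂ − 1/a_t)] = 381.5 m/s.
Δv₂ = v_c2 − v_a = 303.2 m/s.
Total Δv = Δv₁ + Δv₂ = 782.1 m/s.

Δv_total ≈ 782.1 m/s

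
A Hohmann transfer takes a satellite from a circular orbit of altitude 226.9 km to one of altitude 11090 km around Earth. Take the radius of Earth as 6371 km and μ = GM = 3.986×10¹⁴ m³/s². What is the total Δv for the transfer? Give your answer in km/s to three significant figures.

r₁ = 6371 + 226.9 = 6597.9 km = 6.5979×10⁶ m.
r₂ = 6371 + 11090 = 17461 km = 1.7461×10⁷ m.
Transfer ellipse a_t = (r₁ + r₂)/2 = 1.203×10⁷ m.
At r₁: circular v_c1 = √(μ/r₁) = 7773 m/s; transfer-perigee v_p = √[μ(2/r₁ − 1/a_t)] = 9364 m/s.
Δv₁ = v_p − v_c1 = 1592 m/s.
At r₂: circular v_c2 = √(μ/r₂) = 4778 m/s; transfer-apogee v_a = √[μ(2/r₂ − 1/a_t)] = 3538 m/s.
Δv₂ = v_c2 − v_a = 1239 m/s.
Total Δv = Δv₁ + Δv₂ = 2831 m/s = 2.831 km/s.

Δv_total ≈ 2.83 km/s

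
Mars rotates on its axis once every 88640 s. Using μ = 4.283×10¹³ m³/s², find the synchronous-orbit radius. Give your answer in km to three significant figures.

A synchronous orbit has period T, so by Kepler's third law a = (μT²/4π²)^(1/3).
μT²/4π² = 4.283×10¹³ × (8.864×10⁴)² / 39.48 = 8.524×10²¹ m³.
a = 2.043×10⁷ m = 20428 km.

r_sync ≈ 20400 km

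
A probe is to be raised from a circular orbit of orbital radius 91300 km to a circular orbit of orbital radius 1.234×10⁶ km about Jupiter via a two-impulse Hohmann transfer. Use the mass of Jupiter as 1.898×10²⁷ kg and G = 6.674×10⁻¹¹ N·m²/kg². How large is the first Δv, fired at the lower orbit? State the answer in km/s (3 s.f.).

Δv ≈ 13.6 km/s

μ = GM = 6.674×10⁻¹¹ × 1.898×10²⁷ = 1.267×10¹⁷ m³/s².
r₁ = 91300 km = 9.130×10⁷ m.
r₂ = 1.234×10⁶ km = 1.234×10⁹ m.
Transfer ellipse a_t = (r₁ + r₂)/2 = 6.626×10⁸ m.
At r₁: circular v_c1 = √(μ/r₁) = 37250 m/s; transfer-perijove v_p = √[μ(2/r₁ − 1/a_t)] = 50830 m/s.
Δv₁ = v_p − v_c1 = 13580 m/s.
= 13.58 km/s.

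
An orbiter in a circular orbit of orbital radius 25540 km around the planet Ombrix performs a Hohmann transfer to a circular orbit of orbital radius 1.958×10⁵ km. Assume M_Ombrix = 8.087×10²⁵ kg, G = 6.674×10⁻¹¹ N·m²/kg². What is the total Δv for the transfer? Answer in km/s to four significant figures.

μ = GM = 6.674×10⁻¹¹ × 8.087×10²⁵ = 5.397×10¹⁵ m³/s².
r₁ = 25540 km = 2.554×10⁷ m.
r₂ = 1.958×10⁵ km = 1.958×10⁸ m.
Transfer ellipse a_t = (r₁ + r₂)/2 = 1.107×10⁸ m.
At r₁: circular v_c1 = √(μ/r₁) = 14540 m/s; transfer-periapsis v_p = √[μ(2/r₁ − 1/a_t)] = 19340 m/s.
Δv₁ = v_p − v_c1 = 4799 m/s.
At r₂: circular v_c2 = √(μ/r₂) = 5250 m/s; transfer-apoapsis v_a = √[μ(2/r₂ − 1/a_t)] = 2522 m/s.
Δv₂ = v_c2 − v_a = 2728 m/s.
Total Δv = Δv₁ + Δv₂ = 7527 m/s = 7.527 km/s.

Δv_total ≈ 7.527 km/s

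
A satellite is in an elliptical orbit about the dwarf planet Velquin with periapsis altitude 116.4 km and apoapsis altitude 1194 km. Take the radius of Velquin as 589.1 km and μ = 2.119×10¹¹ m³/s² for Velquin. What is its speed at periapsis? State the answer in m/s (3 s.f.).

r_p = 589.1 + 116.4 = 705.50 km = 7.0550×10⁵ m.
r_a = 589.1 + 1194 = 1783.1 km = 1.7831×10⁶ m.
Semi-major axis a = (r_p + r_a)/2 = 1244.3 km = 1.244×10⁶ m.
Vis-viva: v² = μ(2/r − 1/a) = 2.119×10¹¹ × (2.835×10⁻⁶ − 8.037×10⁻⁷) = 4.304×10⁵ m²/s².
v = 656.1 m/s.

v ≈ 656 m/s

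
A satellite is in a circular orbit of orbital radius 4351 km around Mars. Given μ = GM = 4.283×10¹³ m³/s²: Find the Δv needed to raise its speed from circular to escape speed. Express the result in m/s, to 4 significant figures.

Δv ≈ 1300 m/s

r = 4351 km = 4.351×10⁶ m.
Circular speed v_c = √(μ/r) = 3137 m/s.
Escape speed v_esc = √(2μ/r) = √2 × v_c = 4437 m/s.
Δv = v_esc − v_c = 1300 m/s.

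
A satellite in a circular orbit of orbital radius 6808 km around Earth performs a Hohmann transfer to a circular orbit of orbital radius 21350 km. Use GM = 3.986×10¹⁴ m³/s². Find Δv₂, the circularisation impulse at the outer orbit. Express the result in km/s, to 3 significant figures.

r₁ = 6808 km = 6.808×10⁶ m.
r₂ = 21350 km = 2.135×10⁷ m.
Transfer ellipse a_t = (r₁ + r₂)/2 = 1.408×10⁷ m.
At r₁: circular v_c1 = √(μ/r₁) = 7652 m/s; transfer-perigee v_p = √[μ(2/r₁ − 1/a_t)] = 9423 m/s.
At r₂: circular v_c2 = √(μ/r₂) = 4321 m/s; transfer-apogee v_a = √[μ(2/r₂ − 1/a_t)] = 3005 m/s.
Δv₂ = v_c2 − v_a = 1316 m/s.
= 1.316 km/s.

Δv ≈ 1.32 km/s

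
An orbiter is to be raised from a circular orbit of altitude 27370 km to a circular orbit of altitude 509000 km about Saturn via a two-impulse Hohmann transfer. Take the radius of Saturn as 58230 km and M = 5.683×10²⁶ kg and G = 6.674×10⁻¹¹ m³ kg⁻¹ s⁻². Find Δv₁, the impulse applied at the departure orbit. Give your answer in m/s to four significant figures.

Δv ≈ 6699 m/s

μ = GM = 6.674×10⁻¹¹ × 5.683×10²⁶ = 3.793×10¹⁶ m³/s².
r₁ = 58230 + 27370 = 85600 km = 8.5600×10⁷ m.
r₂ = 58230 + 509000 = 567230 km = 5.6723×10⁸ m.
Transfer ellipse a_t = (r₁ + r₂)/2 = 3.264×10⁸ m.
At r₁: circular v_c1 = √(μ/r₁) = 21050 m/s; transfer-perikrone v_p = √[μ(2/r₁ − 1/a_t)] = 27750 m/s.
Δv₁ = v_p − v_c1 = 6699 m/s.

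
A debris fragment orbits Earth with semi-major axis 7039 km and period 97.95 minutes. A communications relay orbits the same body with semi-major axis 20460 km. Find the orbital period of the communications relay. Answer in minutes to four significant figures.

T₂ ≈ 485.4 minutes

Kepler's third law: T² ∝ a³, so T₂ = T₁ (a₂/a₁)^(3/2).
a₂/a₁ = 2.907, (a₂/a₁)^(3/2) = 4.956.
T₂ = 97.95 × 4.956 = 485.4 minutes.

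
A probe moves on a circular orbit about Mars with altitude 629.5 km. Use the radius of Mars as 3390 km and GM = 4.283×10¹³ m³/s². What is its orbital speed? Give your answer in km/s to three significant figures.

v ≈ 3.26 km/s

r = 3390 + 629.5 = 4019.5 km = 4.0195×10⁶ m.
For a circular orbit v = √(μ/r) = √(4.283×10¹³ / 4.020×10⁶) = √(1.066×10⁷) = 3264 m/s.
That is 3.264 km/s.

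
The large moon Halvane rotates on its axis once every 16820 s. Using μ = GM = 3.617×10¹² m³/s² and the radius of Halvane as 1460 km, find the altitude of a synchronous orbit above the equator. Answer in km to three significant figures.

A synchronous orbit has period T, so by Kepler's third law a = (μT²/4π²)^(1/3).
μT²/4π² = 3.617×10¹² × (1.682×10⁴)² / 39.48 = 2.592×10¹⁹ m³.
a = 2.959×10⁶ m = 2959.5 km.
Altitude h = a − R = 2959.5 − 1460 = 1499.5 km.

h_sync ≈ 1500 km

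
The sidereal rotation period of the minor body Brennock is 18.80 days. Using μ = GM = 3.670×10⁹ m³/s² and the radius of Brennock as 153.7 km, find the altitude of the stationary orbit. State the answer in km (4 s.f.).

h_sync ≈ 6106 km

T = 18.80 days = 1.624×10⁶ s.
A synchronous orbit has period T, so by Kepler's third law a = (μT²/4π²)^(1/3).
μT²/4π² = 3.670×10⁹ × (1.624×10⁶)² / 39.48 = 2.453×10²⁰ m³.
a = 6.260×10⁶ m = 6259.6 km.
Altitude h = a − R = 6259.6 − 153.7 = 6105.9 km.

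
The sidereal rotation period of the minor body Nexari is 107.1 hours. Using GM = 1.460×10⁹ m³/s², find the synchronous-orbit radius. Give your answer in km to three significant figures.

T = 107.1 hours = 3.856×10⁵ s.
A synchronous orbit has period T, so by Kepler's third law a = (μT²/4π²)^(1/3).
μT²/4π² = 1.460×10⁹ × (3.856×10⁵)² / 39.48 = 5.498×10¹⁸ m³.
a = 1.765×10⁶ m = 1764.9 km.

r_sync ≈ 1760 km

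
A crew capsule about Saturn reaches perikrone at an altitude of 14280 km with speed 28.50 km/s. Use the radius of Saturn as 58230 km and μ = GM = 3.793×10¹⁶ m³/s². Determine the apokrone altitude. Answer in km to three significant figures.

r_p = 58230 + 14280 = 72510 km = 7.251×10⁷ m.
Specific energy ε = v²/2 − μ/r = -1.170×10⁸ J/kg, so a = −μ/(2ε) = 1.621×10⁸ m.
The apsides satisfy r_p + r_a = 2a, so the apokrone radius is 2a − r_p = 2.517×10⁸ m = 2.5175×10⁵ km.
Apokrone altitude = 2.5175×10⁵ − 58230 = 1.9352×10⁵ km.

apokrone altitude ≈ 1.94×10⁵ km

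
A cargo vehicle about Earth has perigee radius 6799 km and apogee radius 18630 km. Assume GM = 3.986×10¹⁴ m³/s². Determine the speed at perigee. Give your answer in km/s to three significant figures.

v ≈ 9.27 km/s

Semi-major axis a = (r_p + r_a)/2 = 12714 km = 1.271×10⁷ m.
Vis-viva: v² = μ(2/r − 1/a) = 3.986×10¹⁴ × (2.942×10⁻⁷ − 7.865×10⁻⁸) = 8.590×10⁷ m²/s².
v = 9268 m/s = 9.268 km/s.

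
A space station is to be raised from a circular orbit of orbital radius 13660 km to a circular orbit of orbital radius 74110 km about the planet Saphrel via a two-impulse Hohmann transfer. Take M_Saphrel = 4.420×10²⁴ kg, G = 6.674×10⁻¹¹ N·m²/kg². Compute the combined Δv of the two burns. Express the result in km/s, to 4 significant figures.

μ = GM = 6.674×10⁻¹¹ × 4.420×10²⁴ = 2.950×10¹⁴ m³/s².
r₁ = 13660 km = 1.366×10⁷ m.
r₂ = 74110 km = 7.411×10⁷ m.
Transfer ellipse a_t = (r₁ + r₂)/2 = 4.388×10⁷ m.
At r₁: circular v_c1 = √(μ/r₁) = 4647 m/s; transfer-periapsis v_p = √[μ(2/r₁ − 1/a_t)] = 6039 m/s.
Δv₁ = v_p − v_c1 = 1392 m/s.
At r₂: circular v_c2 = √(μ/r₂) = 1995 m/s; transfer-apoapsis v_a = √[μ(2/r₂ − 1/a_t)] = 1113 m/s.
Δv₂ = v_c2 − v_a = 882.0 m/s.
Total Δv = Δv₁ + Δv₂ = 2274 m/s = 2.274 km/s.

Δv_total ≈ 2.274 km/s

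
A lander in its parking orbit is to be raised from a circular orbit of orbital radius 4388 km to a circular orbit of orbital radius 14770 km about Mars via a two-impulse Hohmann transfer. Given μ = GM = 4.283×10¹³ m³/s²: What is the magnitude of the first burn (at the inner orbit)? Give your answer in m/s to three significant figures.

r₁ = 4388 km = 4.388×10⁶ m.
r₂ = 14770 km = 1.477×10⁷ m.
Transfer ellipse a_t = (r₁ + r₂)/2 = 9.579×10⁶ m.
At r₁: circular v_c1 = √(μ/r₁) = 3124 m/s; transfer-periapsis v_p = √[μ(2/r₁ − 1/a_t)] = 3879 m/s.
Δv₁ = v_p − v_c1 = 755.2 m/s.

Δv ≈ 755 m/s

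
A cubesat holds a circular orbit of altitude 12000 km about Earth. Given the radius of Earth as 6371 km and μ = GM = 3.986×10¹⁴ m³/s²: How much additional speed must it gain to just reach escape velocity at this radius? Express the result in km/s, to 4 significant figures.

Δv ≈ 1.929 km/s

r = 6371 + 12000 = 18371 km = 1.8371×10⁷ m.
Circular speed v_c = √(μ/r) = 4658 m/s.
Escape speed v_esc = √(2μ/r) = √2 × v_c = 6587 m/s.
Δv = v_esc − v_c = 1929 m/s = 1.929 km/s.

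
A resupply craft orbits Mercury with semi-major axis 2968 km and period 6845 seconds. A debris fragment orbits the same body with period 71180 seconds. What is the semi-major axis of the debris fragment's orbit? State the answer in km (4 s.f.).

a₂ ≈ 14140 km

Kepler's third law: a³ ∝ T², so a₂ = a₁ (T₂/T₁)^(2/3).
T₂/T₁ = 10.40, (T₂/T₁)^(2/3) = 4.764.
a₂ = 2968 × 4.764 = 14140 km.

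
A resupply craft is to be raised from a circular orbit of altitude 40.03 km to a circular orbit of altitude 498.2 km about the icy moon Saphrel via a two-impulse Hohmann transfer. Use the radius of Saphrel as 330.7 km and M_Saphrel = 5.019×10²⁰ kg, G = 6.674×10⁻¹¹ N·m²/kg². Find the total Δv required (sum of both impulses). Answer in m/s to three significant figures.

μ = GM = 6.674×10⁻¹¹ × 5.019×10²⁰ = 3.350×10¹⁰ m³/s².
r₁ = 330.7 + 40.03 = 370.73 km = 3.7073×10⁵ m.
r₂ = 330.7 + 498.2 = 828.90 km = 8.2890×10⁵ m.
Transfer ellipse a_t = (r₁ + r₂)/2 = 5.998×10⁵ m.
At r₁: circular v_c1 = √(μ/r₁) = 300.6 m/s; transfer-periapsis v_p = √[μ(2/r₁ − 1/a_t)] = 353.4 m/s.
Δv₁ = v_p − v_c1 = 52.77 m/s.
At r₂: circular v_c2 = √(μ/r₂) = 201.0 m/s; transfer-apoapsis v_a = √[μ(2/r₂ − 1/a_t)] = 158.0 m/s.
Δv₂ = v_c2 − v_a = 42.98 m/s.
Total Δv = Δv₁ + Δv₂ = 95.75 m/s.

Δv_total ≈ 95.8 m/s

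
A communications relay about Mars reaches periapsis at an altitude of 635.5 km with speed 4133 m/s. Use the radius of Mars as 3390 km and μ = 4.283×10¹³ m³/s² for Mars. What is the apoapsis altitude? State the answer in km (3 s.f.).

apoapsis altitude ≈ 13000 km

r_p = 3390 + 635.5 = 4025.5 km = 4.026×10⁶ m.
Specific energy ε = v²/2 − μ/r = -2.099×10⁶ J/kg, so a = −μ/(2ε) = 1.020×10⁷ m.
The apsides satisfy r_p + r_a = 2a, so the apoapsis radius is 2a − r_p = 1.638×10⁷ m = 16381 km.
Apoapsis altitude = 16381 − 3390 = 12991 km.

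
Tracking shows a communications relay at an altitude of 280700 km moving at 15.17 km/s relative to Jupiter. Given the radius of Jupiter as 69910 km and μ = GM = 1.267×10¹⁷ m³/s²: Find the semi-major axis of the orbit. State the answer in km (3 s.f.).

r = 69910 + 280700 = 3.5061×10⁵ km = 3.506×10⁸ m.
Specific orbital energy ε = v²/2 − μ/r = (15170)²/2 − 1.267×10¹⁷/3.506×10⁸ = -2.463×10⁸ J/kg.
Since ε = −μ/(2a), a = −μ/(2ε) = 2.572×10⁸ m = 2.5720×10⁵ km.

a ≈ 2.57×10⁵ km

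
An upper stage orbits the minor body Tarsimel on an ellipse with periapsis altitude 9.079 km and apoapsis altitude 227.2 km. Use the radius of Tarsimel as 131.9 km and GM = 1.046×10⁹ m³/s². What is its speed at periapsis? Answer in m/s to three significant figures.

r_p = 131.9 + 9.079 = 140.98 km = 1.4098×10⁵ m.
r_a = 131.9 + 227.2 = 359.10 km = 3.5910×10⁵ m.
Semi-major axis a = (r_p + r_a)/2 = 250.04 km = 2.500×10⁵ m.
Vis-viva: v² = μ(2/r − 1/a) = 1.046×10⁹ × (1.419×10⁻⁵ − 3.999×10⁻⁶) = 1.066×10⁴ m²/s².
v = 103.2 m/s.

v ≈ 103 m/s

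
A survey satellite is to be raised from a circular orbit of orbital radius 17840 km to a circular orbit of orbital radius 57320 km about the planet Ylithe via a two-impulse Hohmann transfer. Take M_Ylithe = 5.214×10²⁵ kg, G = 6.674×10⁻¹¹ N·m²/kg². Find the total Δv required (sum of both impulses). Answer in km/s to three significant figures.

μ = GM = 6.674×10⁻¹¹ × 5.214×10²⁵ = 3.480×10¹⁵ m³/s².
r₁ = 17840 km = 1.784×10⁷ m.
r₂ = 57320 km = 5.732×10⁷ m.
Transfer ellipse a_t = (r₁ + r₂)/2 = 3.758×10⁷ m.
At r₁: circular v_c1 = √(μ/r₁) = 13970 m/s; transfer-periapsis v_p = √[μ(2/r₁ − 1/a_t)] = 17250 m/s.
Δv₁ = v_p − v_c1 = 3282 m/s.
At r₂: circular v_c2 = √(μ/r₂) = 7792 m/s; transfer-apoapsis v_a = √[μ(2/r₂ − 1/a_t)] = 5368 m/s.
Δv₂ = v_c2 − v_a = 2423 m/s.
Total Δv = Δv₁ + Δv₂ = 5706 m/s = 5.706 km/s.

Δv_total ≈ 5.71 km/s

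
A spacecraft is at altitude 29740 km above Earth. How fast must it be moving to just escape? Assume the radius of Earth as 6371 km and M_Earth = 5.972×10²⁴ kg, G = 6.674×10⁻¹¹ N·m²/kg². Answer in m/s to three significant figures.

μ = GM = 6.674×10⁻¹¹ × 5.972×10²⁴ = 3.986×10¹⁴ m³/s².
r = 6371 + 29740 = 36111 km = 3.6111×10⁷ m.
Escape speed v_esc = √(2μ/r) = √(2 × 3.986×10¹⁴ / 3.611×10⁷) = √(2.207×10⁷) = 4698 m/s.

v_esc ≈ 4700 m/s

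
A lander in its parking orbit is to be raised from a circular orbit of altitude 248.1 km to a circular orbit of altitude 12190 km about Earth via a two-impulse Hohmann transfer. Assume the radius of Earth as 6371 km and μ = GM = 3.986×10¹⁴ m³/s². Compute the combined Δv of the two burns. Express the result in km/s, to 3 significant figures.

Δv_total ≈ 2.94 km/s

r₁ = 6371 + 248.1 = 6619.1 km = 6.6191×10⁶ m.
r₂ = 6371 + 12190 = 18561 km = 1.8561×10⁷ m.
Transfer ellipse a_t = (r₁ + r₂)/2 = 1.259×10⁷ m.
At r₁: circular v_c1 = √(μ/r₁) = 7760 m/s; transfer-perigee v_p = √[μ(2/r₁ − 1/a_t)] = 9422 m/s.
Δv₁ = v_p − v_c1 = 1662 m/s.
At r₂: circular v_c2 = √(μ/r₂) = 4634 m/s; transfer-apogee v_a = √[μ(2/r₂ − 1/a_t)] = 3360 m/s.
Δv₂ = v_c2 − v_a = 1274 m/s.
Total Δv = Δv₁ + Δv₂ = 2936 m/s = 2.936 km/s.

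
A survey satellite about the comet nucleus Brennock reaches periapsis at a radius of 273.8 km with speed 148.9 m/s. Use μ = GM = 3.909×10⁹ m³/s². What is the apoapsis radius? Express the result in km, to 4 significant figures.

r_p = 2.738×10⁵ m.
Specific energy ε = v²/2 − μ/r = -3.191×10³ J/kg, so a = −μ/(2ε) = 6.125×10⁵ m.
The apsides satisfy r_p + r_a = 2a, so the apoapsis radius is 2a − r_p = 9.511×10⁵ m = 951.12 km.

apoapsis radius ≈ 951.1 km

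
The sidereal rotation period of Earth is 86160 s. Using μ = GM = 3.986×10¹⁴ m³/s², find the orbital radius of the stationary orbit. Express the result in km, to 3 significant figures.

r_sync ≈ 42200 km

A synchronous orbit has period T, so by Kepler's third law a = (μT²/4π²)^(1/3).
μT²/4π² = 3.986×10¹⁴ × (8.616×10⁴)² / 39.48 = 7.495×10²² m³.
a = 4.216×10⁷ m = 42163 km.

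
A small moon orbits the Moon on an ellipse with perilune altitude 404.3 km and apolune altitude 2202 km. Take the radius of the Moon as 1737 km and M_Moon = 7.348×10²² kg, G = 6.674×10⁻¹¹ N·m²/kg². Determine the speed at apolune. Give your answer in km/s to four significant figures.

μ = GM = 6.674×10⁻¹¹ × 7.348×10²² = 4.904×10¹² m³/s².
r_p = 1737 + 404.3 = 2141.3 km = 2.1413×10⁶ m.
r_a = 1737 + 2202 = 3939.0 km = 3.9390×10⁶ m.
Semi-major axis a = (r_p + r_a)/2 = 3040.2 km = 3.040×10⁶ m.
Vis-viva: v² = μ(2/r − 1/a) = 4.904×10¹² × (5.077×10⁻⁷ − 3.289×10⁻⁷) = 8.769×10⁵ m²/s².
v = 936.4 m/s = 0.9364 km/s.

v ≈ 0.9364 km/s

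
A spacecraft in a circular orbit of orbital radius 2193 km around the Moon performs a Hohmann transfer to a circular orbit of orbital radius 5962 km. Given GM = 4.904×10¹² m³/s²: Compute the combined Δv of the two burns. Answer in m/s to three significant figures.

r₁ = 2193 km = 2.193×10⁶ m.
r₂ = 5962 km = 5.962×10⁶ m.
Transfer ellipse a_t = (r₁ + r₂)/2 = 4.078×10⁶ m.
At r₁: circular v_c1 = √(μ/r₁) = 1495 m/s; transfer-perilune v_p = √[μ(2/r₁ − 1/a_t)] = 1808 m/s.
Δv₁ = v_p − v_c1 = 312.8 m/s.
At r₂: circular v_c2 = √(μ/r₂) = 906.9 m/s; transfer-apolune v_a = √[μ(2/r₂ − 1/a_t)] = 665.1 m/s.
Δv₂ = v_c2 − v_a = 241.8 m/s.
Total Δv = Δv₁ + Δv₂ = 554.7 m/s.

Δv_total ≈ 555 m/s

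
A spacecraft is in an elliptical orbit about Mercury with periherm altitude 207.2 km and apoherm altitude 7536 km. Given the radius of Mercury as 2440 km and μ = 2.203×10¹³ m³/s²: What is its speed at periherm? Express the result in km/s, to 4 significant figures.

v ≈ 3.627 km/s

r_p = 2440 + 207.2 = 2647.2 km = 2.6472×10⁶ m.
r_a = 2440 + 7536 = 9976.0 km = 9.9760×10⁶ m.
Semi-major axis a = (r_p + r_a)/2 = 6311.6 km = 6.312×10⁶ m.
Vis-viva: v² = μ(2/r − 1/a) = 2.203×10¹³ × (7.555×10⁻⁷ − 1.584×10⁻⁷) = 1.315×10⁷ m²/s².
v = 3627 m/s = 3.627 km/s.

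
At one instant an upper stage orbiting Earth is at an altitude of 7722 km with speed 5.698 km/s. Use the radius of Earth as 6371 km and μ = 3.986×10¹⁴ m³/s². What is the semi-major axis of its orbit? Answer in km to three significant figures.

a ≈ 16500 km

r = 6371 + 7722 = 14093 km = 1.409×10⁷ m.
Specific orbital energy ε = v²/2 − μ/r = (5698)²/2 − 3.986×10¹⁴/1.409×10⁷ = -1.205×10⁷ J/kg.
Since ε = −μ/(2a), a = −μ/(2ε) = 1.654×10⁷ m = 16539 km.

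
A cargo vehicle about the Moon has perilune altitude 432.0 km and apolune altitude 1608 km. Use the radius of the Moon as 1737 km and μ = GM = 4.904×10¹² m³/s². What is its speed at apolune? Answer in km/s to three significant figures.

v ≈ 1.07 km/s

r_p = 1737 + 432.0 = 2169.0 km = 2.1690×10⁶ m.
r_a = 1737 + 1608 = 3345.0 km = 3.3450×10⁶ m.
Semi-major axis a = (r_p + r_a)/2 = 2757.0 km = 2.757×10⁶ m.
Vis-viva: v² = μ(2/r − 1/a) = 4.904×10¹² × (5.979×10⁻⁷ − 3.627×10⁻⁷) = 1.153×10⁶ m²/s².
v = 1074 m/s = 1.074 km/s.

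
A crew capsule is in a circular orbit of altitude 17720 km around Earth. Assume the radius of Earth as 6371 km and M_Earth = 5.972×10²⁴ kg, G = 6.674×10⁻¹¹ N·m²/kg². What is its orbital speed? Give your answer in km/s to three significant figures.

v ≈ 4.07 km/s

μ = GM = 6.674×10⁻¹¹ × 5.972×10²⁴ = 3.986×10¹⁴ m³/s².
r = 6371 + 17720 = 24091 km = 2.4091×10⁷ m.
For a circular orbit v = √(μ/r) = √(3.986×10¹⁴ / 2.409×10⁷) = √(1.654×10⁷) = 4067 m/s.
That is 4.067 km/s.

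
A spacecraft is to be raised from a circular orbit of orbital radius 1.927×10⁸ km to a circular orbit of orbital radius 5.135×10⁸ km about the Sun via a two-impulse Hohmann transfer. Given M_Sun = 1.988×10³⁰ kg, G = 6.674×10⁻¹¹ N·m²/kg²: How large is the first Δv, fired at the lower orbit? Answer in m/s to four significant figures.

Δv ≈ 5404 m/s

μ = GM = 6.674×10⁻¹¹ × 1.988×10³⁰ = 1.327×10²⁰ m³/s².
r₁ = 1.927×10⁸ km = 1.927×10¹¹ m.
r₂ = 5.135×10⁸ km = 5.135×10¹¹ m.
Transfer ellipse a_t = (r₁ + r₂)/2 = 3.531×10¹¹ m.
At r₁: circular v_c1 = √(μ/r₁) = 26240 m/s; transfer-perihelion v_p = √[μ(2/r₁ − 1/a_t)] = 31640 m/s.
Δv₁ = v_p − v_c1 = 5404 m/s.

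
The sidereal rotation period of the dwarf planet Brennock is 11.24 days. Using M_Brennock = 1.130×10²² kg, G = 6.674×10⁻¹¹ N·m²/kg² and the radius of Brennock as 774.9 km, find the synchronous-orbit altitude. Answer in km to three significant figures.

μ = GM = 6.674×10⁻¹¹ × 1.130×10²² = 7.542×10¹¹ m³/s².
T = 11.24 days = 9.711×10⁵ s.
A synchronous orbit has period T, so by Kepler's third law a = (μT²/4π²)^(1/3).
μT²/4π² = 7.542×10¹¹ × (9.711×10⁵)² / 39.48 = 1.802×10²² m³.
a = 2.622×10⁷ m = 26215 km.
Altitude h = a − R = 26215 − 774.9 = 25440 km.

h_sync ≈ 25400 km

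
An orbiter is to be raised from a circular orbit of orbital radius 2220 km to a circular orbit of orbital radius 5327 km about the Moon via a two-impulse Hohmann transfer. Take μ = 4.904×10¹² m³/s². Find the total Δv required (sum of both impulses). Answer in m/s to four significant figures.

Δv_total ≈ 503.2 m/s

r₁ = 2220 km = 2.220×10⁶ m.
r₂ = 5327 km = 5.327×10⁶ m.
Transfer ellipse a_t = (r₁ + r₂)/2 = 3.774×10⁶ m.
At r₁: circular v_c1 = √(μ/r₁) = 1486 m/s; transfer-perilune v_p = √[μ(2/r₁ − 1/a_t)] = 1766 m/s.
Δv₁ = v_p − v_c1 = 279.6 m/s.
At r₂: circular v_c2 = √(μ/r₂) = 959.5 m/s; transfer-apolune v_a = √[μ(2/r₂ − 1/a_t)] = 735.9 m/s.
Δv₂ = v_c2 − v_a = 223.5 m/s.
Total Δv = Δv₁ + Δv₂ = 503.2 m/s.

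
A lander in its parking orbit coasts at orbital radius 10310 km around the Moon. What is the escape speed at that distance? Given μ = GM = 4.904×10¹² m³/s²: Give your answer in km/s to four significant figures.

r = 10310 km = 1.031×10⁷ m.
Escape speed v_esc = √(2μ/r) = √(2 × 4.904×10¹² / 1.031×10⁷) = √(9.513×10⁵) = 975.4 m/s.
= 0.9754 km/s.

v_esc ≈ 0.9754 km/s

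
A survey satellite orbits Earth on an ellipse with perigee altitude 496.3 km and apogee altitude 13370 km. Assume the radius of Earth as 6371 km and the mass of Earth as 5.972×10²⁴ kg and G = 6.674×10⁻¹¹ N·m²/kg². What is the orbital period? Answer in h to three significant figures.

μ = GM = 6.674×10⁻¹¹ × 5.972×10²⁴ = 3.986×10¹⁴ m³/s².
r_p = 6371 + 496.3 = 6867.3 km = 6.8673×10⁶ m.
r_a = 6371 + 13370 = 19741 km = 1.9741×10⁷ m.
Semi-major axis a = (r_p + r_a)/2 = (6867.3 + 19741)/2 = 13304 km = 1.330×10⁷ m.
By Kepler's third law T = 2π√(a³/μ) = 2π × 2.431×10³ = 1.527×10⁴ s.
= 4.242 h.

T ≈ 4.24 h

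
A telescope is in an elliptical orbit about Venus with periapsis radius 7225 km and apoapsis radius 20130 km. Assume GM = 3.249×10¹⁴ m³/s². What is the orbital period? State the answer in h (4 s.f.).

Semi-major axis a = (r_p + r_a)/2 = (7225.0 + 20130)/2 = 13678 km = 1.368×10⁷ m.
By Kepler's third law T = 2π√(a³/μ) = 2π × 2.806×10³ = 1.763×10⁴ s.
= 4.898 h.

T ≈ 4.898 h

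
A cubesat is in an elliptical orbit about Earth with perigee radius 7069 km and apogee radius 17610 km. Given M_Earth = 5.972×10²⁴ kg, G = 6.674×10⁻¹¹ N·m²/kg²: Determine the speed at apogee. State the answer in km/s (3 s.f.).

μ = GM = 6.674×10⁻¹¹ × 5.972×10²⁴ = 3.986×10¹⁴ m³/s².
Semi-major axis a = (r_p + r_a)/2 = 12340 km = 1.234×10⁷ m.
Vis-viva: v² = μ(2/r − 1/a) = 3.986×10¹⁴ × (1.136×10⁻⁷ − 8.104×10⁻⁸) = 1.297×10⁷ m²/s².
v = 3601 m/s = 3.601 km/s.

v ≈ 3.60 km/s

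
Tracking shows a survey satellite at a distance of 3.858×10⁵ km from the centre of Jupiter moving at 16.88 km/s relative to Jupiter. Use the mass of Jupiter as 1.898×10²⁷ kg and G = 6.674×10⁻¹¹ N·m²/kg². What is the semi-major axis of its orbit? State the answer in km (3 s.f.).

a ≈ 3.41×10⁵ km

μ = GM = 6.674×10⁻¹¹ × 1.898×10²⁷ = 1.267×10¹⁷ m³/s².
r = 3.858×10⁸ m.
Specific orbital energy ε = v²/2 − μ/r = (16880)²/2 − 1.267×10¹⁷/3.858×10⁸ = -1.859×10⁸ J/kg.
Since ε = −μ/(2a), a = −μ/(2ε) = 3.408×10⁸ m = 3.4076×10⁵ km.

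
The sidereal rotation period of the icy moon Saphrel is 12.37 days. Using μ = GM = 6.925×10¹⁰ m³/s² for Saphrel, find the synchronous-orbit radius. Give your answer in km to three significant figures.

r_sync ≈ 12600 km

T = 12.37 days = 1.069×10⁶ s.
A synchronous orbit has period T, so by Kepler's third law a = (μT²/4π²)^(1/3).
μT²/4π² = 6.925×10¹⁰ × (1.069×10⁶)² / 39.48 = 2.004×10²¹ m³.
a = 1.261×10⁷ m = 12607 km.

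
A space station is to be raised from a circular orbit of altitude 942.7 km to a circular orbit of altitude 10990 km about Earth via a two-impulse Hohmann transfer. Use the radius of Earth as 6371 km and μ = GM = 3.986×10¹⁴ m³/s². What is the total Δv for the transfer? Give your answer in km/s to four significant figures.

Δv_total ≈ 2.477 km/s

r₁ = 6371 + 942.7 = 7313.7 km = 7.3137×10⁶ m.
r₂ = 6371 + 10990 = 17361 km = 1.7361×10⁷ m.
Transfer ellipse a_t = (r₁ + r₂)/2 = 1.234×10⁷ m.
At r₁: circular v_c1 = √(μ/r₁) = 7382 m/s; transfer-perigee v_p = √[μ(2/r₁ − 1/a_t)] = 8757 m/s.
Δv₁ = v_p − v_c1 = 1375 m/s.
At r₂: circular v_c2 = √(μ/r₂) = 4792 m/s; transfer-apogee v_a = √[μ(2/r₂ − 1/a_t)] = 3689 m/s.
Δv₂ = v_c2 − v_a = 1102 m/s.
Total Δv = Δv₁ + Δv₂ = 2477 m/s = 2.477 km/s.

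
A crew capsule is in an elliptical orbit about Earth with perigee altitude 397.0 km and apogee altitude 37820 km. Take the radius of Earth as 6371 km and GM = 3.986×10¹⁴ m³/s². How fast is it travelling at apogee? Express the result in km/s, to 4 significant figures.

r_p = 6371 + 397.0 = 6768.0 km = 6.7680×10⁶ m.
r_a = 6371 + 37820 = 44191 km = 4.4191×10⁷ m.
Semi-major axis a = (r_p + r_a)/2 = 25480 km = 2.548×10⁷ m.
Vis-viva: v² = μ(2/r − 1/a) = 3.986×10¹⁴ × (4.526×10⁻⁸ − 3.925×10⁻⁸) = 2.396×10⁶ m²/s².
v = 1548 m/s = 1.548 km/s.

v ≈ 1.548 km/s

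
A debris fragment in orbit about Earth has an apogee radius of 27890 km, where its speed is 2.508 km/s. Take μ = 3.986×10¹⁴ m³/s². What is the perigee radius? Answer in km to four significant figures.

perigee radius ≈ 7869 km

r_a = 2.789×10⁷ m.
Specific energy ε = v²/2 − μ/r = -1.115×10⁷ J/kg, so a = −μ/(2ε) = 1.788×10⁷ m.
The apsides satisfy r_p + r_a = 2a, so the perigee radius is 2a − r_a = 7.869×10⁶ m = 7869.0 km.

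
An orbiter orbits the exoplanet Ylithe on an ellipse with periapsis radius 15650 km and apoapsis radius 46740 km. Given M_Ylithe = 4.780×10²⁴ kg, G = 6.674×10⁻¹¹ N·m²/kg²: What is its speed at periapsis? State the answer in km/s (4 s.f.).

v ≈ 5.527 km/s

μ = GM = 6.674×10⁻¹¹ × 4.780×10²⁴ = 3.190×10¹⁴ m³/s².
Semi-major axis a = (r_p + r_a)/2 = 31195 km = 3.120×10⁷ m.
Vis-viva: v² = μ(2/r − 1/a) = 3.190×10¹⁴ × (1.278×10⁻⁷ − 3.206×10⁻⁸) = 3.054×10⁷ m²/s².
v = 5527 m/s = 5.527 km/s.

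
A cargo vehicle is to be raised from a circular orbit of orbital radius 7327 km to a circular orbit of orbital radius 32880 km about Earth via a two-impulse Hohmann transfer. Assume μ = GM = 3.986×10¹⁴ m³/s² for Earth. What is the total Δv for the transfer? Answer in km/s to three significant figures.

r₁ = 7327 km = 7.327×10⁶ m.
r₂ = 32880 km = 3.288×10⁷ m.
Transfer ellipse a_t = (r₁ + r₂)/2 = 2.010×10⁷ m.
At r₁: circular v_c1 = √(μ/r₁) = 7376 m/s; transfer-perigee v_p = √[μ(2/r₁ − 1/a_t)] = 9433 m/s.
Δv₁ = v_p − v_c1 = 2057 m/s.
At r₂: circular v_c2 = √(μ/r₂) = 3482 m/s; transfer-apogee v_a = √[μ(2/r₂ − 1/a_t)] = 2102 m/s.
Δv₂ = v_c2 − v_a = 1380 m/s.
Total Δv = Δv₁ + Δv₂ = 3437 m/s = 3.437 km/s.

Δv_total ≈ 3.44 km/s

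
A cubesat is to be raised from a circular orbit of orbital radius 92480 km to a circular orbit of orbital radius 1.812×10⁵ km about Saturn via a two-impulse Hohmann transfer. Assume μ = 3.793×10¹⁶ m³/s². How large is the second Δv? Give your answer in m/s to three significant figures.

r₁ = 92480 km = 9.248×10⁷ m.
r₂ = 1.812×10⁵ km = 1.812×10⁸ m.
Transfer ellipse a_t = (r₁ + r₂)/2 = 1.368×10⁸ m.
At r₁: circular v_c1 = √(μ/r₁) = 20250 m/s; transfer-perikrone v_p = √[μ(2/r₁ − 1/a_t)] = 23300 m/s.
At r₂: circular v_c2 = √(μ/r₂) = 14470 m/s; transfer-apokrone v_a = √[μ(2/r₂ − 1/a_t)] = 11890 m/s.
Δv₂ = v_c2 − v_a = 2574 m/s.

Δv ≈ 2570 m/s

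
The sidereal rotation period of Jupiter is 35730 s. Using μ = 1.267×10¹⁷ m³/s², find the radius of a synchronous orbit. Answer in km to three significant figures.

r_sync ≈ 1.60×10⁵ km

A synchronous orbit has period T, so by Kepler's third law a = (μT²/4π²)^(1/3).
μT²/4π² = 1.267×10¹⁷ × (3.573×10⁴)² / 39.48 = 4.097×10²⁴ m³.
a = 1.600×10⁸ m = 1.6002×10⁵ km.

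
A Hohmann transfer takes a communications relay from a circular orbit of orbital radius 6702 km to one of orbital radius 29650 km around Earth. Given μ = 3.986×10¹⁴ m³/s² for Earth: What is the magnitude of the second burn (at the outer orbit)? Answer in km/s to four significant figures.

r₁ = 6702 km = 6.702×10⁶ m.
r₂ = 29650 km = 2.965×10⁷ m.
Transfer ellipse a_t = (r₁ + r₂)/2 = 1.818×10⁷ m.
At r₁: circular v_c1 = √(μ/r₁) = 7712 m/s; transfer-perigee v_p = √[μ(2/r₁ − 1/a_t)] = 9850 m/s.
At r₂: circular v_c2 = √(μ/r₂) = 3667 m/s; transfer-apogee v_a = √[μ(2/r₂ − 1/a_t)] = 2226 m/s.
Δv₂ = v_c2 − v_a = 1440 m/s.
= 1.440 km/s.

Δv ≈ 1.440 km/s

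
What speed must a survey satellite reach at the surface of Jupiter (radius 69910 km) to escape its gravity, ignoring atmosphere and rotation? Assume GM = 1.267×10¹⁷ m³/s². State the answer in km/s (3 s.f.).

v_esc ≈ 60.2 km/s

r = R = 6.991×10⁷ m.
Escape speed v_esc = √(2μ/r) = √(2 × 1.267×10¹⁷ / 6.991×10⁷) = √(3.625×10⁹) = 60210 m/s.
= 60.21 km/s.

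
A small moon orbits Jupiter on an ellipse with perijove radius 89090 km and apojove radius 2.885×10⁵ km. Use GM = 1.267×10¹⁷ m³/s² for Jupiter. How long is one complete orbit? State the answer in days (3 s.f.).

Semi-major axis a = (r_p + r_a)/2 = (89090 + 2.8850×10⁵)/2 = 1.8880×10⁵ km = 1.888×10⁸ m.
By Kepler's third law T = 2π√(a³/μ) = 2π × 7.288×10³ = 4.579×10⁴ s.
= 0.53 days.

T ≈ 0.53 days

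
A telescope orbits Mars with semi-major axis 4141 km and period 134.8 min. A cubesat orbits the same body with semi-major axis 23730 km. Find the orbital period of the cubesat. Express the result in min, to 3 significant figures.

Kepler's third law: T² ∝ a³, so T₂ = T₁ (a₂/a₁)^(3/2).
a₂/a₁ = 5.730, (a₂/a₁)^(3/2) = 13.72.
T₂ = 134.8 × 13.72 = 1849 min.

T₂ ≈ 1850 min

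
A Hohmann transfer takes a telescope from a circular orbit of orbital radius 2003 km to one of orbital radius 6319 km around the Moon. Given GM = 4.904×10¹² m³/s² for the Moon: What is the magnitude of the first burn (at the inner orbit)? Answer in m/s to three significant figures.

r₁ = 2003 km = 2.003×10⁶ m.
r₂ = 6319 km = 6.319×10⁶ m.
Transfer ellipse a_t = (r₁ + r₂)/2 = 4.161×10⁶ m.
At r₁: circular v_c1 = √(μ/r₁) = 1565 m/s; transfer-perilune v_p = √[μ(2/r₁ − 1/a_t)] = 1928 m/s.
Δv₁ = v_p − v_c1 = 363.5 m/s.

Δv ≈ 364 m/s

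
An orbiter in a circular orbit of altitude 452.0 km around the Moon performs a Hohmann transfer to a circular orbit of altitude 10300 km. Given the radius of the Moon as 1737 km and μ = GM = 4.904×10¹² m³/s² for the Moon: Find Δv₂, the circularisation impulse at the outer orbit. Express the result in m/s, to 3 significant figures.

r₁ = 1737 + 452.0 = 2189.0 km = 2.1890×10⁶ m.
r₂ = 1737 + 10300 = 12037 km = 1.2037×10⁷ m.
Transfer ellipse a_t = (r₁ + r₂)/2 = 7.113×10⁶ m.
At r₁: circular v_c1 = √(μ/r₁) = 1497 m/s; transfer-perilune v_p = √[μ(2/r₁ − 1/a_t)] = 1947 m/s.
At r₂: circular v_c2 = √(μ/r₂) = 638.3 m/s; transfer-apolune v_a = √[μ(2/r₂ − 1/a_t)] = 354.1 m/s.
Δv₂ = v_c2 − v_a = 284.2 m/s.

Δv ≈ 284 m/s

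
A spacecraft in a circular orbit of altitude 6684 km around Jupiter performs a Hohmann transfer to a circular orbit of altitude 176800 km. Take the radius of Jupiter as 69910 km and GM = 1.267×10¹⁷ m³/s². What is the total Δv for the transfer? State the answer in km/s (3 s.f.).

Δv_total ≈ 16.6 km/s

r₁ = 69910 + 6684 = 76594 km = 7.6594×10⁷ m.
r₂ = 69910 + 176800 = 246710 km = 2.4671×10⁸ m.
Transfer ellipse a_t = (r₁ + r₂)/2 = 1.617×10⁸ m.
At r₁: circular v_c1 = √(μ/r₁) = 40670 m/s; transfer-perijove v_p = √[μ(2/r₁ − 1/a_t)] = 50250 m/s.
Δv₁ = v_p − v_c1 = 9574 m/s.
At r₂: circular v_c2 = √(μ/r₂) = 22660 m/s; transfer-apojove v_a = √[μ(2/r₂ − 1/a_t)] = 15600 m/s.
Δv₂ = v_c2 − v_a = 7063 m/s.
Total Δv = Δv₁ + Δv₂ = 16640 m/s = 16.64 km/s.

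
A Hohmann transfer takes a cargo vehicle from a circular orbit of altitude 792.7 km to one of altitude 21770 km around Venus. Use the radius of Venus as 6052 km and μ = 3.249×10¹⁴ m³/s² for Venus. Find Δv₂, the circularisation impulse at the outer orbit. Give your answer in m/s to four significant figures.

r₁ = 6052 + 792.7 = 6844.7 km = 6.8447×10⁶ m.
r₂ = 6052 + 21770 = 27822 km = 2.7822×10⁷ m.
Transfer ellipse a_t = (r₁ + r₂)/2 = 1.733×10⁷ m.
At r₁: circular v_c1 = √(μ/r₁) = 6890 m/s; transfer-periapsis v_p = √[μ(2/r₁ − 1/a_t)] = 8729 m/s.
At r₂: circular v_c2 = √(μ/r₂) = 3417 m/s; transfer-apoapsis v_a = √[μ(2/r₂ − 1/a_t)] = 2147 m/s.
Δv₂ = v_c2 − v_a = 1270 m/s.

Δv ≈ 1270 m/s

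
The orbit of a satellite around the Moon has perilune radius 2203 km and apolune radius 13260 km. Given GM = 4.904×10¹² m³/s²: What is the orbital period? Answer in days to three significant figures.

Semi-major axis a = (r_p + r_a)/2 = (2203.0 + 13260)/2 = 7731.5 km = 7.732×10⁶ m.
By Kepler's third law T = 2π√(a³/μ) = 2π × 9.708×10³ = 6.100×10⁴ s.
= 0.706 days.

T ≈ 0.706 days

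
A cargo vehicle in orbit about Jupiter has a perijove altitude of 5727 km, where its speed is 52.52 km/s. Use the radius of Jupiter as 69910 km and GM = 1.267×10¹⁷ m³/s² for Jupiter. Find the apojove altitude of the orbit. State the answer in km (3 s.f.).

r_p = 69910 + 5727 = 75637 km = 7.564×10⁷ m.
Specific energy ε = v²/2 − μ/r = -2.959×10⁸ J/kg, so a = −μ/(2ε) = 2.141×10⁸ m.
The apsides satisfy r_p + r_a = 2a, so the apojove radius is 2a − r_p = 3.525×10⁸ m = 3.5250×10⁵ km.
Apojove altitude = 3.5250×10⁵ − 69910 = 2.8259×10⁵ km.

apojove altitude ≈ 2.83×10⁵ km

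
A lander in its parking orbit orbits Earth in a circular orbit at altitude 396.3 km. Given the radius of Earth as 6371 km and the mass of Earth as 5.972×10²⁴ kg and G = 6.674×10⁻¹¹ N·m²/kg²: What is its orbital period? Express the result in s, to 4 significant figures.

μ = GM = 6.674×10⁻¹¹ × 5.972×10²⁴ = 3.986×10¹⁴ m³/s².
r = 6371 + 396.3 = 6767.3 km = 6.7673×10⁶ m.
Kepler's third law: T = 2π√(r³/μ) = 2π√((6.767×10⁶)³ / 3.986×10¹⁴).
r³/μ = 7.776×10⁵ s², so T = 2π × 8.818×10² = 5.541×10³ s.

T ≈ 5541 s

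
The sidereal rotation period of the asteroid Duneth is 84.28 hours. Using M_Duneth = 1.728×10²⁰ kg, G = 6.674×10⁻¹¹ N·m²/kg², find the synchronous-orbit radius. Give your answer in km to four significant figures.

μ = GM = 6.674×10⁻¹¹ × 1.728×10²⁰ = 1.153×10¹⁰ m³/s².
T = 84.28 hours = 3.034×10⁵ s.
A synchronous orbit has period T, so by Kepler's third law a = (μT²/4π²)^(1/3).
μT²/4π² = 1.153×10¹⁰ × (3.034×10⁵)² / 39.48 = 2.689×10¹⁹ m³.
a = 2.996×10⁶ m = 2996.0 km.

r_sync ≈ 2996 km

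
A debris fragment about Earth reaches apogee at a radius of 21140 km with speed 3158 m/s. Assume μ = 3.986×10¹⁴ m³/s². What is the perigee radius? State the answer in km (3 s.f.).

r_a = 2.114×10⁷ m.
Specific energy ε = v²/2 − μ/r = -1.387×10⁷ J/kg, so a = −μ/(2ε) = 1.437×10⁷ m.
The apsides satisfy r_p + r_a = 2a, so the perigee radius is 2a − r_a = 7.601×10⁶ m = 7600.8 km.

perigee radius ≈ 7600 km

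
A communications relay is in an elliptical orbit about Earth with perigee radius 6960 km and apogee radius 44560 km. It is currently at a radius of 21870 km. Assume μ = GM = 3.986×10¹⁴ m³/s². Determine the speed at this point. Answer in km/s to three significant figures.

Semi-major axis a = (r_p + r_a)/2 = 25760 km = 2.576×10⁷ m.
Vis-viva: v² = μ(2/r − 1/a) = 3.986×10¹⁴ × (9.145×10⁻⁸ − 3.882×10⁻⁸) = 2.098×10⁷ m²/s².
v = 4580 m/s = 4.580 km/s.

v ≈ 4.58 km/s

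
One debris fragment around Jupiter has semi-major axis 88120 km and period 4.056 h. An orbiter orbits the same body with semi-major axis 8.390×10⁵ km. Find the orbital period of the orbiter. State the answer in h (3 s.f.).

Kepler's third law: T² ∝ a³, so T₂ = T₁ (a₂/a₁)^(3/2).
a₂/a₁ = 9.521, (a₂/a₁)^(3/2) = 29.38.
T₂ = 4.056 × 29.38 = 119.2 h.

T₂ ≈ 119 h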